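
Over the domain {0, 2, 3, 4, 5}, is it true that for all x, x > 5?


Evaluate the predicate on each element: 0:F, 2:F, 3:F, 4:F, 5:F.
Counterexample x = 0 fails the predicate.

F


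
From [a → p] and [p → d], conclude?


Hypothetical syllogism: from (P → Q) and (Q → R), infer (P → R).
Chain the two implications through the shared middle term 'p'.

a → d


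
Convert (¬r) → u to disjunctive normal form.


Step 1: Rewrite (¬r) → u as ¬(¬r) ∨ u.
Step 2: Eliminate any double negations (¬¬X = X).

r ∨ u


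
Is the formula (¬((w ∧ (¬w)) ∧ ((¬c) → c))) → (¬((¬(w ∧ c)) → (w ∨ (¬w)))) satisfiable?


Check all 4 assignments over {c, w}:
c | w | φ
---------
F | F | F
T | F | F
F | T | F
T | T | F
No assignment makes the formula true.

Unsatisfiable.


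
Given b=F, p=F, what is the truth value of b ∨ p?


Disjunction is false only when both operands are false.
Substitute: b=F, p=F.
F ∨ F evaluates to F.

F


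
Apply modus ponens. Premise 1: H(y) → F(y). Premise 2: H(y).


Modus ponens: from (P → Q) and P, infer Q.
P = 'H(y)' is asserted, and P → Q holds, so Q follows.

F(y).


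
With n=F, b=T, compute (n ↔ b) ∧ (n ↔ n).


Substitute n=F, b=T:
n ↔ b = F ↔ T = F
n ↔ n = F ↔ F = T
(n ↔ b) ∧ (n ↔ n) = F ∧ T = F

F


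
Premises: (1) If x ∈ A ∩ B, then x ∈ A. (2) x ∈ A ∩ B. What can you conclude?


Modus ponens: from (P → Q) and P, infer Q.
P = 'x ∈ A ∩ B' is asserted, and P → Q holds, so Q follows.

x ∈ A.


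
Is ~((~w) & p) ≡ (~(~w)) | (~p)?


Compare truth tables:
p | w | φ | ψ
-------------
False | False | True | True
True | False | False | False
False | True | True | True
True | True | True | True
The columns φ and ψ agree on every row.

Yes, they are logically equivalent.


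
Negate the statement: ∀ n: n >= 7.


¬(∀ x: φ) = ∃ x: ¬φ, and ¬(∃ x: φ) = ∀ x: ¬φ.
Apply to the universal statement.

∃ n: ¬(n >= 7)


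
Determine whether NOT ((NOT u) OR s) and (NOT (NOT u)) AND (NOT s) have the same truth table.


Compare truth tables:
s | u | φ | ψ
-------------
F | F | F | F
T | F | F | F
F | T | T | T
T | T | F | F
The columns φ and ψ agree on every row.

Yes, they are logically equivalent.


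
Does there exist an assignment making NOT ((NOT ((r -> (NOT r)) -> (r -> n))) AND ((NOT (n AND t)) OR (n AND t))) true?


Search for a satisfying assignment over {n, r, t}.
Try n=F, r=F, t=F: the formula evaluates to T.
A satisfying assignment exists.

Satisfiable.


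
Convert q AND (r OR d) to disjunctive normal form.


Step 1: Distribute ∧ over ∨: q ∧ (r ∨ d) = (q ∧ r) ∨ (q ∧ d).

(q AND r) OR (q AND d)


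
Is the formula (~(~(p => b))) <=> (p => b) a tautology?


Build the truth table over {b, p}:
b | p | φ
---------
False | False | True
True | False | True
False | True | True
True | True | True
Every row evaluates to true.

Yes, it is a tautology.


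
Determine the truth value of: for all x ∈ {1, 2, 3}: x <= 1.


Evaluate the predicate on each element: 1:T, 2:F, 3:F.
Counterexample x = 2 fails the predicate.

F


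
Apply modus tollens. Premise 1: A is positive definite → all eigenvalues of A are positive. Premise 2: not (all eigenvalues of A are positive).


Modus tollens: from (P → Q) and ¬Q, infer ¬P.
Q = 'all eigenvalues of A are positive' is denied; since P → Q, P must also fail.

Not (A is positive definite).


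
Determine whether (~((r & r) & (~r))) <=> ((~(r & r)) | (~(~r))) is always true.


Build the truth table over {r}:
r | φ
-----
False | True
True | True
Every row evaluates to true.

Yes, it is a tautology.


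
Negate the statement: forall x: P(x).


¬(forall x: φ) = exists x: ¬φ, and ¬(exists x: φ) = forall x: ¬φ.
Apply to the universal statement.

exists x: ~(P(x))


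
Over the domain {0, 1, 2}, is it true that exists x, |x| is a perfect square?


Evaluate the predicate on each element: 0:True, 1:True, 2:False.
Witness x = 0 satisfies the predicate.

True


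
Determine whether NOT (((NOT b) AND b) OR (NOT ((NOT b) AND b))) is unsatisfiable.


Truth table over {b}:
b | φ
-----
F | F
T | F
Every row is false.

Yes, it is a contradiction.


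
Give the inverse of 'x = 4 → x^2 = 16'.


The inverse of (P → Q) is (¬P → ¬Q). It is equivalent to the converse, not to the original.
Here P = 'x = 4' and Q = 'x^2 = 16'.

If not (x = 4), then not (x^2 = 16).


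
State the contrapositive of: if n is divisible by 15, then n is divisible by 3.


The contrapositive of (P → Q) is (¬Q → ¬P); it is logically equivalent to the original.
Here P = 'n is divisible by 15' and Q = 'n is divisible by 3'.

If not (n is divisible by 3), then not (n is divisible by 15).


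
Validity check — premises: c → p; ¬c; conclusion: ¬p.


This is denying the antecedent (fallacy). There exist truth assignments where the premises are all true but the conclusion is false.

Invalid.


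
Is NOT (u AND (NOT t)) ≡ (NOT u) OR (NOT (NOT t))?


Compare truth tables:
t | u | φ | ψ
-------------
F | F | T | T
T | F | T | T
F | T | F | F
T | T | T | T
The columns φ and ψ agree on every row.

Yes, they are logically equivalent.


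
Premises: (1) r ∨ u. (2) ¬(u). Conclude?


Disjunctive syllogism: from (P ∨ Q) and ¬P, infer Q.
One disjunct, 'u', is ruled out; the other must hold.

r


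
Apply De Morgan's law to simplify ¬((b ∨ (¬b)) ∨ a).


De Morgan: the negation of a disjunction is the conjunction of the negations.
Distribute ¬ across ∨, flipping it to ∧, and negate each literal.

((¬b) ∧ b) ∧ (¬a)


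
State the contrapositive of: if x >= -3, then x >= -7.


The contrapositive of (P → Q) is (¬Q → ¬P); it is logically equivalent to the original.
Here P = 'x >= -3' and Q = 'x >= -7'.

If not (x >= -7), then not (x >= -3).


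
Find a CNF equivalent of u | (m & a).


Step 1: Distribute ∨ over ∧: u ∨ (m ∧ a) = (u ∨ m) ∧ (u ∨ a).

(u | m) & (u | a)


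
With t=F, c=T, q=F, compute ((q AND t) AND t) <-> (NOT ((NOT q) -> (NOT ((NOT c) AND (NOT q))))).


Substitute t=F, c=T, q=F:
q AND t = F AND F = F
(q AND t) AND t = F AND F = F
NOT q = T
NOT c = F
NOT q = T
(NOT c) AND (NOT q) = F AND T = F
NOT ((NOT c) AND (NOT q)) = T
(NOT q) -> (NOT ((NOT c) AND (NOT q))) = T -> T = T
NOT ((NOT q) -> (NOT ((NOT c) AND (NOT q)))) = F
((q AND t) AND t) <-> (NOT ((NOT q) -> (NOT ((NOT c) AND (NOT q))))) = F <-> F = T

T


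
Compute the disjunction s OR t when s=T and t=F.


Disjunction is false only when both operands are false.
Substitute: s=T, t=F.
T OR F evaluates to T.

T


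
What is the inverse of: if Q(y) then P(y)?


The inverse of (P → Q) is (¬P → ¬Q). It is equivalent to the converse, not to the original.
Here P = 'Q(y)' and Q = 'P(y)'.

If not (Q(y)), then not (P(y)).


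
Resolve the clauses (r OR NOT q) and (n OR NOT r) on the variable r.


The clauses contain complementary literals r and NOTr.
Resolution eliminates this pair and disjoins the remaining literals (merging duplicates).

(NOT q OR n)


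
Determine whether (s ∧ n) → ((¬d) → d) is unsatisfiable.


Truth table over {d, n, s}:
d | n | s | φ
-------------
F | F | F | T
T | F | F | T
F | T | F | T
T | T | F | T
F | F | T | T
T | F | T | T
F | T | T | F
T | T | T | T
Satisfying assignment at row 1: d=F, n=F, s=F gives T.

No, it is not a contradiction.


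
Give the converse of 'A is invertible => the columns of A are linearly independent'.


The converse of (P → Q) is (Q → P). It is not in general equivalent to the original.
Here P = 'A is invertible' and Q = 'the columns of A are linearly independent'.

If the columns of A are linearly independent, then A is invertible.


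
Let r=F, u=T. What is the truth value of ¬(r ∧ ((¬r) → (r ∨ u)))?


Substitute r=F, u=T:
¬r = T
r ∨ u = F ∨ T = T
(¬r) → (r ∨ u) = T → T = T
r ∧ ((¬r) → (r ∨ u)) = F ∧ T = F
¬(r ∧ ((¬r) → (r ∨ u))) = T

T


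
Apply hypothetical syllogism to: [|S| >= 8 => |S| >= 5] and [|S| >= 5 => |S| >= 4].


Hypothetical syllogism: from (P → Q) and (Q → R), infer (P → R).
Chain the two implications through the shared middle term '|S| >= 5'.

|S| >= 8 => |S| >= 4


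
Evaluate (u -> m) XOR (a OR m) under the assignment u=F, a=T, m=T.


Substitute u=F, a=T, m=T:
u -> m = F -> T = T
a OR m = T OR T = T
(u -> m) XOR (a OR m) = T XOR T = F

F


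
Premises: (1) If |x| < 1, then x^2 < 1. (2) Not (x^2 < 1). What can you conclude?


Modus tollens: from (P → Q) and ¬Q, infer ¬P.
Q = 'x^2 < 1' is denied; since P → Q, P must also fail.

Not (|x| < 1).


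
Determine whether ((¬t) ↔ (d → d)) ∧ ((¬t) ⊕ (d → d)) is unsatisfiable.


Truth table over {d, t}:
d | t | φ
---------
F | F | F
T | F | F
F | T | F
T | T | F
Every row is false.

Yes, it is a contradiction.


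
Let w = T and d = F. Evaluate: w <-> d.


Biconditional is true when both operands have the same truth value.
Substitute: w=T, d=F.
T <-> F evaluates to F.

F


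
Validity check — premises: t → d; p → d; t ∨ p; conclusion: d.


This matches the form of proof by cases: the conclusion follows in every model of the premises.

Valid.


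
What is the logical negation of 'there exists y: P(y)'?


¬(for all x: φ) = there exists x: ¬φ, and ¬(there exists x: φ) = for all x: ¬φ.
Apply to the existential statement.

for all y: NOT(P(y))


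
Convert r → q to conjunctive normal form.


Step 1: Rewrite r → q as ¬r ∨ q.

(¬r) ∨ q


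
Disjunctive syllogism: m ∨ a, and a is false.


Disjunctive syllogism: from (P ∨ Q) and ¬P, infer Q.
One disjunct, 'a', is ruled out; the other must hold.

m


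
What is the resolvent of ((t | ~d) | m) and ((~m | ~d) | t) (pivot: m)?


The clauses contain complementary literals m and ~m.
Resolution eliminates this pair and disjoins the remaining literals (merging duplicates).

(t | ~d)


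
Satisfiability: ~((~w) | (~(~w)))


Check all 2 assignments over {w}:
w | φ
-----
False | False
True | False
No assignment makes the formula true.

Unsatisfiable.


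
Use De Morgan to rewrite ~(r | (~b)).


De Morgan: the negation of a disjunction is the conjunction of the negations.
Distribute ~ across |, flipping it to &, and negate each literal.

(~r) & b


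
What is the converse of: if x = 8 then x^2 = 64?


The converse of (P → Q) is (Q → P). It is not in general equivalent to the original.
Here P = 'x = 8' and Q = 'x^2 = 64'.

If x^2 = 64, then x = 8.


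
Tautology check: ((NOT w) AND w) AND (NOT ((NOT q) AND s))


Build the truth table over {q, s, w}:
q | s | w | φ
-------------
F | F | F | F
T | F | F | F
F | T | F | F
T | T | F | F
F | F | T | F
T | F | T | F
F | T | T | F
T | T | T | F
Counterexample at row 1: with q=F, s=F, w=F, the formula is F.

No, it is not a tautology.


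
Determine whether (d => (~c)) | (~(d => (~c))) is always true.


Build the truth table over {c, d}:
c | d | φ
---------
False | False | True
True | False | True
False | True | True
True | True | True
Every row evaluates to true.

Yes, it is a tautology.


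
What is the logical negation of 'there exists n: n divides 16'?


¬(for all x: φ) = there exists x: ¬φ, and ¬(there exists x: φ) = for all x: ¬φ.
Apply to the existential statement.

for all n: NOT(n divides 16)


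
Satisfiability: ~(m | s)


Search for a satisfying assignment over {m, s}.
Try m=False, s=False: the formula evaluates to True.
A satisfying assignment exists.

Satisfiable.


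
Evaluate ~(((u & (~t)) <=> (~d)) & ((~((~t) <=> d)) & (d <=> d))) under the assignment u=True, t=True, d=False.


Substitute u=True, t=True, d=False:
… (earlier sub-steps elided)
u & (~t) = True & False = False
~d = True
(u & (~t)) <=> (~d) = False <=> True = False
~t = False
(~t) <=> d = False <=> False = True
~((~t) <=> d) = False
d <=> d = False <=> False = True
(~((~t) <=> d)) & (d <=> d) = False & True = False
((u & (~t)) <=> (~d)) & ((~((~t) <=> d)) & (d <=> d)) = False & False = False
~(((u & (~t)) <=> (~d)) & ((~((~t) <=> d)) & (d <=> d))) = True

True


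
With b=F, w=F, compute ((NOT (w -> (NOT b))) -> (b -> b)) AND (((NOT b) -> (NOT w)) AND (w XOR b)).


Substitute b=F, w=F:
… (earlier sub-steps elided)
w -> (NOT b) = F -> T = T
NOT (w -> (NOT b)) = F
b -> b = F -> F = T
(NOT (w -> (NOT b))) -> (b -> b) = F -> T = T
NOT b = T
NOT w = T
(NOT b) -> (NOT w) = T -> T = T
w XOR b = F XOR F = F
((NOT b) -> (NOT w)) AND (w XOR b) = T AND F = F
((NOT (w -> (NOT b))) -> (b -> b)) AND (((NOT b) -> (NOT w)) AND (w XOR b)) = T AND F = F

F


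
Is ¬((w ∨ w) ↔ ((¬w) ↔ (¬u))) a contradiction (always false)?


Truth table over {u, w}:
u | w | φ
---------
F | F | T
T | F | F
F | T | T
T | T | F
Satisfying assignment at row 1: u=F, w=F gives T.

No, it is not a contradiction.


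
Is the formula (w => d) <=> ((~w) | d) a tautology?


Build the truth table over {d, w}:
d | w | φ
---------
False | False | True
True | False | True
False | True | True
True | True | True
Every row evaluates to true.

Yes, it is a tautology.


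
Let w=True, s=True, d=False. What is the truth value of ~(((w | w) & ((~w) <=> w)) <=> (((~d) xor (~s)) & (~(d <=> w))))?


Substitute w=True, s=True, d=False:
… (earlier sub-steps elided)
(~w) <=> w = False <=> True = False
(w | w) & ((~w) <=> w) = True & False = False
~d = True
~s = False
(~d) xor (~s) = True xor False = True
d <=> w = False <=> True = False
~(d <=> w) = True
((~d) xor (~s)) & (~(d <=> w)) = True & True = True
((w | w) & ((~w) <=> w)) <=> (((~d) xor (~s)) & (~(d <=> w))) = False <=> True = False
~(((w | w) & ((~w) <=> w)) <=> (((~d) xor (~s)) & (~(d <=> w)))) = True

True


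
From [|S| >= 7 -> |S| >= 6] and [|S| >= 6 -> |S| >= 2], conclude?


Hypothetical syllogism: from (P → Q) and (Q → R), infer (P → R).
Chain the two implications through the shared middle term '|S| >= 6'.

|S| >= 7 -> |S| >= 2


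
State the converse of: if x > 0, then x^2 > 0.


The converse of (P → Q) is (Q → P). It is not in general equivalent to the original.
Here P = 'x > 0' and Q = 'x^2 > 0'.

If x^2 > 0, then x > 0.


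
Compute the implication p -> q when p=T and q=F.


Implication is false only when antecedent is true and consequent is false.
Substitute: p=T, q=F.
T -> F evaluates to F.

F


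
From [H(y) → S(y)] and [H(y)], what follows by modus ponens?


Modus ponens: from (P → Q) and P, infer Q.
P = 'H(y)' is asserted, and P → Q holds, so Q follows.

S(y).


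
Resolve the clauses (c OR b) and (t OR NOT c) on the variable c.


The clauses contain complementary literals c and NOTc.
Resolution eliminates this pair and disjoins the remaining literals (merging duplicates).

(b OR t)


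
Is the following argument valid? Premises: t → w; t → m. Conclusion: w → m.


This is (no valid rule). There exist truth assignments where the premises are all true but the conclusion is false.

Invalid.


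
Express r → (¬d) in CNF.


Step 1: Rewrite r → (¬d) as ¬r ∨ (¬d).

(¬r) ∨ (¬d)


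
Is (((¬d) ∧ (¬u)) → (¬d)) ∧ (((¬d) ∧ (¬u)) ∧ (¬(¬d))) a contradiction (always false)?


Truth table over {d, u}:
d | u | φ
---------
F | F | F
T | F | F
F | T | F
T | T | F
Every row is false.

Yes, it is a contradiction.


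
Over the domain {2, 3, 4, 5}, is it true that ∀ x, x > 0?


Evaluate the predicate on each element: 2:T, 3:T, 4:T, 5:T.
Every element satisfies the predicate.

T


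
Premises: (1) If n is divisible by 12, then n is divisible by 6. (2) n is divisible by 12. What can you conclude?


Modus ponens: from (P → Q) and P, infer Q.
P = 'n is divisible by 12' is asserted, and P → Q holds, so Q follows.

n is divisible by 6.


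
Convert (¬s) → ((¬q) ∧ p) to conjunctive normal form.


Step 1: Rewrite (¬s) → ((¬q) ∧ p) as ¬(¬s) ∨ ((¬q) ∧ p).
Step 2: Distribute ∨ over ∧.
Step 3: Eliminate any double negations (¬¬X = X).

(s ∨ (¬q)) ∧ (s ∨ p)


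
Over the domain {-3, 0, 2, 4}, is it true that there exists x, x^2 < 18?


Evaluate the predicate on each element: -3:T, 0:T, 2:T, 4:T.
Witness x = -3 satisfies the predicate.

T


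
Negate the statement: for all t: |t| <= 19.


¬(for all x: φ) = there exists x: ¬φ, and ¬(there exists x: φ) = for all x: ¬φ.
Apply to the universal statement.

there exists t: NOT(|t| <= 19)


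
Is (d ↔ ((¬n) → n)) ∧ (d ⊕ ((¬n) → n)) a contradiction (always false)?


Truth table over {d, n}:
d | n | φ
---------
F | F | F
T | F | F
F | T | F
T | T | F
Every row is false.

Yes, it is a contradiction.


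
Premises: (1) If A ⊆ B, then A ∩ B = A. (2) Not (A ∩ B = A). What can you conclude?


Modus tollens: from (P → Q) and ¬Q, infer ¬P.
Q = 'A ∩ B = A' is denied; since P → Q, P must also fail.

Not (A ⊆ B).


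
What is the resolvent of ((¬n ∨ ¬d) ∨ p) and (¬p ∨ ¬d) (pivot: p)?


The clauses contain complementary literals p and ¬p.
Resolution eliminates this pair and disjoins the remaining literals (merging duplicates).

(¬d ∨ ¬n)


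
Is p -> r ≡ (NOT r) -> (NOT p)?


Compare truth tables:
p | r | φ | ψ
-------------
F | F | T | T
T | F | F | F
F | T | T | T
T | T | T | T
The columns φ and ψ agree on every row.

Yes, they are logically equivalent.


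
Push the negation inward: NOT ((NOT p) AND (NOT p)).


De Morgan: the negation of a conjunction is the disjunction of the negations.
Distribute NOT across AND, flipping it to OR, and negate each literal.

p OR p


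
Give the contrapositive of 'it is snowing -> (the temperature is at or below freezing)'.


The contrapositive of (P → Q) is (¬Q → ¬P); it is logically equivalent to the original.
Here P = 'it is snowing' and Q = '(the temperature is at or below freezing)'.

If not ((the temperature is at or below freezing)), then not (it is snowing).


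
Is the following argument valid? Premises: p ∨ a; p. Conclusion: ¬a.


This is affirming a disjunct (fallacy). There exist truth assignments where the premises are all true but the conclusion is false.

Invalid.


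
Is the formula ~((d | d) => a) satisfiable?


Search for a satisfying assignment over {a, d}.
Try a=False, d=True: the formula evaluates to True.
A satisfying assignment exists.

Satisfiable.


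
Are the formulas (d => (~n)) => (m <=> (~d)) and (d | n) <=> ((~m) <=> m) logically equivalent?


Compare truth tables:
d | m | n | φ | ψ
-----------------
False | False | False | False | True
True | False | False | True | False
False | True | False | True | True
True | True | False | False | False
False | False | True | False | False
True | False | True | True | False
False | True | True | True | False
True | True | True | True | False
They differ at row 1 (d=False, m=False, n=False): φ=False but ψ=True.

No, they are not logically equivalent.


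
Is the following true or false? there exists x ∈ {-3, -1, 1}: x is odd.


Evaluate the predicate on each element: -3:T, -1:T, 1:T.
Witness x = -3 satisfies the predicate.

T


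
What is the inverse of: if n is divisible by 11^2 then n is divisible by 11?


The inverse of (P → Q) is (¬P → ¬Q). It is equivalent to the converse, not to the original.
Here P = 'n is divisible by 11^2' and Q = 'n is divisible by 11'.

If not (n is divisible by 11^2), then not (n is divisible by 11).


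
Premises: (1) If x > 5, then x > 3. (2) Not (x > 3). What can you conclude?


Modus tollens: from (P → Q) and ¬Q, infer ¬P.
Q = 'x > 3' is denied; since P → Q, P must also fail.

Not (x > 5).


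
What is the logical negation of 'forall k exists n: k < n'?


Negation flips each quantifier (∀↔∃) and negates the inner predicate.
¬(forall k exists n: φ) = exists k forall n: ¬φ.

exists k forall n: ~(k < n)


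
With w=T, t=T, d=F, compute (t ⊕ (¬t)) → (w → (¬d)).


Substitute w=T, t=T, d=F:
¬t = F
t ⊕ (¬t) = T ⊕ F = T
¬d = T
w → (¬d) = T → T = T
(t ⊕ (¬t)) → (w → (¬d)) = T → T = T

T


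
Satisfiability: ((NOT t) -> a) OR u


Search for a satisfying assignment over {a, t, u}.
Try a=T, t=F, u=F: the formula evaluates to T.
A satisfying assignment exists.

Satisfiable.


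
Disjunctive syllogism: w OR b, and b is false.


Disjunctive syllogism: from (P ∨ Q) and ¬P, infer Q.
One disjunct, 'b', is ruled out; the other must hold.

w


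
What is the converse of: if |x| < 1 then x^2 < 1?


The converse of (P → Q) is (Q → P). It is not in general equivalent to the original.
Here P = '|x| < 1' and Q = 'x^2 < 1'.

If x^2 < 1, then |x| < 1.


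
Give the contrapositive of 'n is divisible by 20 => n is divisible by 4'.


The contrapositive of (P → Q) is (¬Q → ¬P); it is logically equivalent to the original.
Here P = 'n is divisible by 20' and Q = 'n is divisible by 4'.

If not (n is divisible by 4), then not (n is divisible by 20).


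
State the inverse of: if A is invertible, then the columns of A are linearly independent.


The inverse of (P → Q) is (¬P → ¬Q). It is equivalent to the converse, not to the original.
Here P = 'A is invertible' and Q = 'the columns of A are linearly independent'.

If not (A is invertible), then not (the columns of A are linearly independent).


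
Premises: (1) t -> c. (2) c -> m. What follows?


Hypothetical syllogism: from (P → Q) and (Q → R), infer (P → R).
Chain the two implications through the shared middle term 'c'.

t -> m


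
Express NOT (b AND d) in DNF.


Step 1: Apply De Morgan: ¬(b ∧ d) = ¬b ∨ ¬d.

(NOT b) OR (NOT d)


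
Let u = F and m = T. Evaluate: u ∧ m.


Conjunction is true only when both operands are true.
Substitute: u=F, m=T.
F ∧ T evaluates to F.

F


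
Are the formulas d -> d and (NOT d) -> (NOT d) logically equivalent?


Compare truth tables:
d | φ | ψ
---------
F | T | T
T | T | T
The columns φ and ψ agree on every row.

Yes, they are logically equivalent.


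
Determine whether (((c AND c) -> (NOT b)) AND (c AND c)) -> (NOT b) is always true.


Build the truth table over {b, c}:
b | c | φ
---------
F | F | T
T | F | T
F | T | T
T | T | T
Every row evaluates to true.

Yes, it is a tautology.


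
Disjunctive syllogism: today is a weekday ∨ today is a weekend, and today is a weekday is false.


Disjunctive syllogism: from (P ∨ Q) and ¬P, infer Q.
One disjunct, 'today is a weekday', is ruled out; the other must hold.

today is a weekend


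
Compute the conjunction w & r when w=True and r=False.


Conjunction is true only when both operands are true.
Substitute: w=True, r=False.
True & False evaluates to False.

False


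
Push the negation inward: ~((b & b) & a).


De Morgan: the negation of a conjunction is the disjunction of the negations.
Distribute ~ across &, flipping it to |, and negate each literal.

((~b) | (~b)) | (~a)


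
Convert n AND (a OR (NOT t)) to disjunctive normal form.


Step 1: Distribute ∧ over ∨: n ∧ (a ∨ (¬t)) = (n ∧ a) ∨ (n ∧ (¬t)).

(n AND a) OR (n AND (NOT t))


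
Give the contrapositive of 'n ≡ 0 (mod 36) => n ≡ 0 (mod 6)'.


The contrapositive of (P → Q) is (¬Q → ¬P); it is logically equivalent to the original.
Here P = 'n ≡ 0 (mod 36)' and Q = 'n ≡ 0 (mod 6)'.

If not (n ≡ 0 (mod 6)), then not (n ≡ 0 (mod 36)).


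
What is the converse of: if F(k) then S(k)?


The converse of (P → Q) is (Q → P). It is not in general equivalent to the original.
Here P = 'F(k)' and Q = 'S(k)'.

If S(k), then F(k).


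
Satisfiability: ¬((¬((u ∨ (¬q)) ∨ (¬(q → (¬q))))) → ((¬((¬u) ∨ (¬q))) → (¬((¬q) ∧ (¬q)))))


Check all 4 assignments over {q, u}:
q | u | φ
---------
F | F | F
T | F | F
F | T | F
T | T | F
No assignment makes the formula true.

Unsatisfiable.


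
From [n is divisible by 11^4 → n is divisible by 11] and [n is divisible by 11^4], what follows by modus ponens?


Modus ponens: from (P → Q) and P, infer Q.
P = 'n is divisible by 11^4' is asserted, and P → Q holds, so Q follows.

n is divisible by 11.


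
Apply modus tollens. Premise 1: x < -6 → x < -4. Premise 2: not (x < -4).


Modus tollens: from (P → Q) and ¬Q, infer ¬P.
Q = 'x < -4' is denied; since P → Q, P must also fail.

Not (x < -6).


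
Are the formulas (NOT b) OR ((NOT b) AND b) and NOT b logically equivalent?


Compare truth tables:
b | φ | ψ
---------
F | T | T
T | F | F
The columns φ and ψ agree on every row.

Yes, they are logically equivalent.


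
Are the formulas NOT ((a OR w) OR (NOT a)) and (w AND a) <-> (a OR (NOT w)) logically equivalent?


Compare truth tables:
a | w | φ | ψ
-------------
F | F | F | F
T | F | F | F
F | T | F | T
T | T | F | T
They differ at row 3 (a=F, w=T): φ=F but ψ=T.

No, they are not logically equivalent.


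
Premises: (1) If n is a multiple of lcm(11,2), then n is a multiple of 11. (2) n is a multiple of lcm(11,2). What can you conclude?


Modus ponens: from (P → Q) and P, infer Q.
P = 'n is a multiple of lcm(11,2)' is asserted, and P → Q holds, so Q follows.

n is a multiple of 11.


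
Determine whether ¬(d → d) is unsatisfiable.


Truth table over {d}:
d | φ
-----
F | F
T | F
Every row is false.

Yes, it is a contradiction.


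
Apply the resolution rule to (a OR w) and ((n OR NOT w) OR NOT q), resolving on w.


The clauses contain complementary literals w and NOTw.
Resolution eliminates this pair and disjoins the remaining literals (merging duplicates).

((a OR NOT q) OR n)


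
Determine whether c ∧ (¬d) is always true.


Build the truth table over {c, d}:
c | d | φ
---------
F | F | F
T | F | T
F | T | F
T | T | F
Counterexample at row 1: with c=F, d=F, the formula is F.

No, it is not a tautology.


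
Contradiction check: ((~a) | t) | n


Truth table over {a, n, t}:
a | n | t | φ
-------------
False | False | False | True
True | False | False | False
False | True | False | True
True | True | False | True
False | False | True | True
True | False | True | True
False | True | True | True
True | True | True | True
Satisfying assignment at row 1: a=False, n=False, t=False gives True.

No, it is not a contradiction.


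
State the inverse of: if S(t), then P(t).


The inverse of (P → Q) is (¬P → ¬Q). It is equivalent to the converse, not to the original.
Here P = 'S(t)' and Q = 'P(t)'.

If not (S(t)), then not (P(t)).


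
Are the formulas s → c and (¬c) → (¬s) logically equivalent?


Compare truth tables:
c | s | φ | ψ
-------------
F | F | T | T
T | F | T | T
F | T | F | F
T | T | T | T
The columns φ and ψ agree on every row.

Yes, they are logically equivalent.


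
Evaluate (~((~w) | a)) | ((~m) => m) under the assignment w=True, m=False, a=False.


Substitute w=True, m=False, a=False:
~w = False
(~w) | a = False | False = False
~((~w) | a) = True
~m = True
(~m) => m = True => False = False
(~((~w) | a)) | ((~m) => m) = True | False = True

True


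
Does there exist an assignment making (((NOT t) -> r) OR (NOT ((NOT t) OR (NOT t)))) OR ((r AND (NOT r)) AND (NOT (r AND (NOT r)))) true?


Search for a satisfying assignment over {r, t}.
Try r=T, t=F: the formula evaluates to T.
A satisfying assignment exists.

Satisfiable.


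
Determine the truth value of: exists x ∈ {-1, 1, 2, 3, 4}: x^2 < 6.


Evaluate the predicate on each element: -1:True, 1:True, 2:True, 3:False, 4:False.
Witness x = -1 satisfies the predicate.

True


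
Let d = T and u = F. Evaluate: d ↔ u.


Biconditional is true when both operands have the same truth value.
Substitute: d=T, u=F.
T ↔ F evaluates to F.

F


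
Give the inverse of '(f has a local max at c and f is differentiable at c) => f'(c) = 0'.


The inverse of (P → Q) is (¬P → ¬Q). It is equivalent to the converse, not to the original.
Here P = '(f has a local max at c and f is differentiable at c)' and Q = 'f'(c) = 0'.

If not ((f has a local max at c and f is differentiable at c)), then not (f'(c) = 0).


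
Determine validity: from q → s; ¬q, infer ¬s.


This is denying the antecedent (fallacy). There exist truth assignments where the premises are all true but the conclusion is false.

Invalid.


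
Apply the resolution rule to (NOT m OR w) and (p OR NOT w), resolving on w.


The clauses contain complementary literals w and NOTw.
Resolution eliminates this pair and disjoins the remaining literals (merging duplicates).

(NOT m OR p)


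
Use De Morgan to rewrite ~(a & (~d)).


De Morgan: the negation of a conjunction is the disjunction of the negations.
Distribute ~ across &, flipping it to |, and negate each literal.

(~a) | d


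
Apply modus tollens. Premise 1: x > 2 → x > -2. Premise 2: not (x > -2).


Modus tollens: from (P → Q) and ¬Q, infer ¬P.
Q = 'x > -2' is denied; since P → Q, P must also fail.

Not (x > 2).


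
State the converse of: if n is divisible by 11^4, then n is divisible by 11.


The converse of (P → Q) is (Q → P). It is not in general equivalent to the original.
Here P = 'n is divisible by 11^4' and Q = 'n is divisible by 11'.

If n is divisible by 11, then n is divisible by 11^4.


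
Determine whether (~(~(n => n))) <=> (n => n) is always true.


Build the truth table over {n}:
n | φ
-----
False | True
True | True
Every row evaluates to true.

Yes, it is a tautology.


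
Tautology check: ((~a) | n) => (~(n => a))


Build the truth table over {a, n}:
a | n | φ
---------
False | False | False
True | False | True
False | True | True
True | True | False
Counterexample at row 1: with a=False, n=False, the formula is False.

No, it is not a tautology.


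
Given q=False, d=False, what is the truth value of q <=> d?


Biconditional is true when both operands have the same truth value.
Substitute: q=False, d=False.
False <=> False evaluates to True.

True


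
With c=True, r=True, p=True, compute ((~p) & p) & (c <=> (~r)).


Substitute c=True, r=True, p=True:
~p = False
(~p) & p = False & True = False
~r = False
c <=> (~r) = True <=> False = False
((~p) & p) & (c <=> (~r)) = False & False = False

False


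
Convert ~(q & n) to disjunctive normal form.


Step 1: Apply De Morgan: ¬(q ∧ n) = ¬q ∨ ¬n.

(~q) | (~n)


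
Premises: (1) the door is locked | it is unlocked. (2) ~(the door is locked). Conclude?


Disjunctive syllogism: from (P ∨ Q) and ¬P, infer Q.
One disjunct, 'the door is locked', is ruled out; the other must hold.

it is unlocked


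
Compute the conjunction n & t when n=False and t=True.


Conjunction is true only when both operands are true.
Substitute: n=False, t=True.
False & True evaluates to False.

False


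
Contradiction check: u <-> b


Truth table over {b, u}:
b | u | φ
---------
F | F | T
T | F | F
F | T | F
T | T | T
Satisfying assignment at row 1: b=F, u=F gives T.

No, it is not a contradiction.


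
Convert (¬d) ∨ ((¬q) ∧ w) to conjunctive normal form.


Step 1: Distribute ∨ over ∧: (¬d) ∨ ((¬q) ∧ w) = ((¬d) ∨ (¬q)) ∧ ((¬d) ∨ w).

((¬d) ∨ (¬q)) ∧ ((¬d) ∨ w)


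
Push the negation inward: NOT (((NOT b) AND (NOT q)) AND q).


De Morgan: the negation of a conjunction is the disjunction of the negations.
Distribute NOT across AND, flipping it to OR, and negate each literal.

(b OR q) OR (NOT q)


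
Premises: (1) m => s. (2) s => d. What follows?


Hypothetical syllogism: from (P → Q) and (Q → R), infer (P → R).
Chain the two implications through the shared middle term 's'.

m => d


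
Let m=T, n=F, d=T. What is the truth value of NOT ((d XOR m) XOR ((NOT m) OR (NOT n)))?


Substitute m=T, n=F, d=T:
d XOR m = T XOR T = F
NOT m = F
NOT n = T
(NOT m) OR (NOT n) = F OR T = T
(d XOR m) XOR ((NOT m) OR (NOT n)) = F XOR T = T
NOT ((d XOR m) XOR ((NOT m) OR (NOT n))) = F

F


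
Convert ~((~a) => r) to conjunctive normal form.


Step 1: Rewrite (¬a) → r as ¬(¬a) ∨ r.
Step 2: Negate: ¬(¬(¬a) ∨ r) = (¬a) ∧ ¬r (De Morgan + double negation).

(~a) & (~r)


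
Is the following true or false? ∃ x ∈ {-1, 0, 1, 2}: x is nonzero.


Evaluate the predicate on each element: -1:T, 0:F, 1:T, 2:T.
Witness x = -1 satisfies the predicate.

T


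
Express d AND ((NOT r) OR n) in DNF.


Step 1: Distribute ∧ over ∨: d ∧ ((¬r) ∨ n) = (d ∧ (¬r)) ∨ (d ∧ n).

(d AND (NOT r)) OR (d AND n)


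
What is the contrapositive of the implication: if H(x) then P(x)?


The contrapositive of (P → Q) is (¬Q → ¬P); it is logically equivalent to the original.
Here P = 'H(x)' and Q = 'P(x)'.

If not (P(x)), then not (H(x)).


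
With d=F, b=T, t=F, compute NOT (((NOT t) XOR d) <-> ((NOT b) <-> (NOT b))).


Substitute d=F, b=T, t=F:
NOT t = T
(NOT t) XOR d = T XOR F = T
NOT b = F
NOT b = F
(NOT b) <-> (NOT b) = F <-> F = T
((NOT t) XOR d) <-> ((NOT b) <-> (NOT b)) = T <-> T = T
NOT (((NOT t) XOR d) <-> ((NOT b) <-> (NOT b))) = F

F


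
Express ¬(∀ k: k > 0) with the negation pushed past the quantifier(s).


¬(∀ x: φ) = ∃ x: ¬φ, and ¬(∃ x: φ) = ∀ x: ¬φ.
Apply to the universal statement.

∃ k: ¬(k > 0)


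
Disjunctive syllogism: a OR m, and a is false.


Disjunctive syllogism: from (P ∨ Q) and ¬P, infer Q.
One disjunct, 'a', is ruled out; the other must hold.

m


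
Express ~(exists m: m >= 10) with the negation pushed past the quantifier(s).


¬(forall x: φ) = exists x: ¬φ, and ¬(exists x: φ) = forall x: ¬φ.
Apply to the existential statement.

forall m: ~(m >= 10)


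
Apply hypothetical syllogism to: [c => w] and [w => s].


Hypothetical syllogism: from (P → Q) and (Q → R), infer (P → R).
Chain the two implications through the shared middle term 'w'.

c => s


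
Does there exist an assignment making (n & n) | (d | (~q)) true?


Search for a satisfying assignment over {d, n, q}.
Try d=False, n=False, q=False: the formula evaluates to True.
A satisfying assignment exists.

Satisfiable.


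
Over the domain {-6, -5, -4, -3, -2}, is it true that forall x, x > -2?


Evaluate the predicate on each element: -6:False, -5:False, -4:False, -3:False, -2:False.
Counterexample x = -6 fails the predicate.

False


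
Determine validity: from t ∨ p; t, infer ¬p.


This is affirming a disjunct (fallacy). There exist truth assignments where the premises are all true but the conclusion is false.

Invalid.


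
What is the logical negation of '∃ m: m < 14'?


¬(∀ x: φ) = ∃ x: ¬φ, and ¬(∃ x: φ) = ∀ x: ¬φ.
Apply to the existential statement.

∀ m: ¬(m < 14)


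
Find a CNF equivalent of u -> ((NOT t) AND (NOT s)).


Step 1: Rewrite u → ((¬t) ∧ (¬s)) as ¬u ∨ ((¬t) ∧ (¬s)).
Step 2: Distribute ∨ over ∧.

((NOT u) OR (NOT t)) AND ((NOT u) OR (NOT s))


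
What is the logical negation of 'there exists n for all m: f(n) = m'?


Negation flips each quantifier (∀↔∃) and negates the inner predicate.
¬(there exists n for all m: φ) = for all n there exists m: ¬φ.

for all n there exists m: NOT(f(n) = m)


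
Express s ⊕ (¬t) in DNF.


Step 1: s ⊕ (¬t) is true exactly when they disagree: (s ∧ ¬(¬t)) ∨ (¬s ∧ (¬t)).
Step 2: Eliminate any double negations (¬¬X = X).

(s ∧ t) ∨ ((¬s) ∧ (¬t))


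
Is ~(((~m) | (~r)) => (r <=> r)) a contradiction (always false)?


Truth table over {m, r}:
m | r | φ
---------
False | False | False
True | False | False
False | True | False
True | True | False
Every row is false.

Yes, it is a contradiction.


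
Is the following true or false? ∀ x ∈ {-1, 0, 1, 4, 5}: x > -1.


Evaluate the predicate on each element: -1:F, 0:T, 1:T, 4:T, 5:T.
Counterexample x = -1 fails the predicate.

F


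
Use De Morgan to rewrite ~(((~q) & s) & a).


De Morgan: the negation of a conjunction is the disjunction of the negations.
Distribute ~ across &, flipping it to |, and negate each literal.

(q | (~s)) | (~a)


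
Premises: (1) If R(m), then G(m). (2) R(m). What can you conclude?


Modus ponens: from (P → Q) and P, infer Q.
P = 'R(m)' is asserted, and P → Q holds, so Q follows.

G(m).


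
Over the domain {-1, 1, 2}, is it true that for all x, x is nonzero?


Evaluate the predicate on each element: -1:T, 1:T, 2:T.
Every element satisfies the predicate.

T


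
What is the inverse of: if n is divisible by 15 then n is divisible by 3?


The inverse of (P → Q) is (¬P → ¬Q). It is equivalent to the converse, not to the original.
Here P = 'n is divisible by 15' and Q = 'n is divisible by 3'.

If not (n is divisible by 15), then not (n is divisible by 3).


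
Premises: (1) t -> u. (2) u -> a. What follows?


Hypothetical syllogism: from (P → Q) and (Q → R), infer (P → R).
Chain the two implications through the shared middle term 'u'.

t -> a


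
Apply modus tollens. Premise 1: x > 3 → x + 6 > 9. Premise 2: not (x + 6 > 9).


Modus tollens: from (P → Q) and ¬Q, infer ¬P.
Q = 'x + 6 > 9' is denied; since P → Q, P must also fail.

Not (x > 3).


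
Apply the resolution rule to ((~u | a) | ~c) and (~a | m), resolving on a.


The clauses contain complementary literals a and ~a.
Resolution eliminates this pair and disjoins the remaining literals (merging duplicates).

((~u | ~c) | m)


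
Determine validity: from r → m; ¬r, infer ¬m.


This is denying the antecedent (fallacy). There exist truth assignments where the premises are all true but the conclusion is false.

Invalid.


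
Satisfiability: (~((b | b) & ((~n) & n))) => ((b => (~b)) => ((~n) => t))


Search for a satisfying assignment over {b, n, t}.
Try b=True, n=False, t=False: the formula evaluates to True.
A satisfying assignment exists.

Satisfiable.


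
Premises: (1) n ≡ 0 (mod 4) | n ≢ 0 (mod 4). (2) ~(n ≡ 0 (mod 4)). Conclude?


Disjunctive syllogism: from (P ∨ Q) and ¬P, infer Q.
One disjunct, 'n ≡ 0 (mod 4)', is ruled out; the other must hold.

n ≢ 0 (mod 4)


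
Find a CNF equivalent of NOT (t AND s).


Step 1: Apply De Morgan: ¬(t ∧ s) = ¬t ∨ ¬s.

(NOT t) OR (NOT s)


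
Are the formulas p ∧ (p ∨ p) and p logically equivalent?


Compare truth tables:
p | φ | ψ
---------
F | F | F
T | T | T
The columns φ and ψ agree on every row.

Yes, they are logically equivalent.


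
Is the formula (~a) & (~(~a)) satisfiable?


Check all 2 assignments over {a}:
a | φ
-----
False | False
True | False
No assignment makes the formula true.

Unsatisfiable.


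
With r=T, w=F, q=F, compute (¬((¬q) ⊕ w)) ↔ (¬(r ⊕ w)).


Substitute r=T, w=F, q=F:
¬q = T
(¬q) ⊕ w = T ⊕ F = T
¬((¬q) ⊕ w) = F
r ⊕ w = T ⊕ F = T
¬(r ⊕ w) = F
(¬((¬q) ⊕ w)) ↔ (¬(r ⊕ w)) = F ↔ F = T

T


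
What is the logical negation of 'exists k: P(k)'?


¬(forall x: φ) = exists x: ¬φ, and ¬(exists x: φ) = forall x: ¬φ.
Apply to the existential statement.

forall k: ~(P(k))


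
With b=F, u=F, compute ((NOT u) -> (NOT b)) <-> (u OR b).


Substitute b=F, u=F:
NOT u = T
NOT b = T
(NOT u) -> (NOT b) = T -> T = T
u OR b = F OR F = F
((NOT u) -> (NOT b)) <-> (u OR b) = T <-> F = F

F


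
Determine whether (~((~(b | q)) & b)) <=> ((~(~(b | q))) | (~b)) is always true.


Build the truth table over {b, q}:
b | q | φ
---------
False | False | True
True | False | True
False | True | True
True | True | True
Every row evaluates to true.

Yes, it is a tautology.
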